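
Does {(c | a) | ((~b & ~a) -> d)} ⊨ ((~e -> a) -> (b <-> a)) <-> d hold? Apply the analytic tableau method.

No

Initial set: {((c | a) | ((~b & ~a) -> d)); ~(((~e -> a) -> (b <-> a)) <-> d)}.
((c | a) | ((~b & ~a) -> d)): β-rule — branch into (c | a)  //  ((~b & ~a) -> d).
  branch 1 (add (c | a)):
    ~(((~e -> a) -> (b <-> a)) <-> d): β-rule — branch into ((~e -> a) -> (b <-> a)), ~d  //  ~((~e -> a) -> (b <-> a)), d.
      branch 1.1 (add ((~e -> a) -> (b <-> a)), ~d):
        (c | a): β-rule — branch into c  //  a.
          branch 1.1.1 (add c):
            ((~e -> a) -> (b <-> a)): β-rule — branch into ~(~e -> a)  //  (b <-> a).
              branch 1.1.1.1 (add ~(~e -> a)):
                ~(~e -> a): α-rule — add ~e, ~a.
                ○ open, literals {a=0, c=1, d=0, e=0}.
              branch 1.1.1.2 (add (b <-> a)):
                (b <-> a): β-rule — branch into b, a  //  ~b, ~a.
                  branch 1.1.1.2.1 (add b, a):
                    ○ open, literals {a=1, b=1, c=1, d=0}.
                  branch 1.1.1.2.2 (add ~b, ~a):
                    ○ open, literals {a=0, b=0, c=1, d=0}.
          branch 1.1.2 (add a):
            ((~e -> a) -> (b <-> a)): β-rule — branch into ~(~e -> a)  //  (b <-> a).
              branch 1.1.2.1 (add ~(~e -> a)):
                ~(~e -> a): α-rule — add ~e, ~a.
                × closes — contains both a and ~a.
              branch 1.1.2.2 (add (b <-> a)):
                (b <-> a): β-rule — branch into b, a  //  ~b, ~a.
                  branch 1.1.2.2.1 (add b, a):
                    ○ open, literals {a=1, b=1, d=0}.
                  branch 1.1.2.2.2 (add ~b, ~a):
                    × closes — contains both a and ~a.
      branch 1.2 (add ~((~e -> a) -> (b <-> a)), d):
        ~((~e -> a) -> (b <-> a)): α-rule — add (~e -> a), ~(b <-> a).
        (c | a): β-rule — branch into c  //  a.
          branch 1.2.1 (add c):
            (~e -> a): β-rule — branch into ~~e  //  a.
              branch 1.2.1.1 (add ~~e):
                ~(b <-> a): β-rule — branch into b, ~a  //  ~b, a.
                  branch 1.2.1.1.1 (add b, ~a):
                    ○ open, literals {a=0, b=1, c=1, d=1, e=1}.
                  branch 1.2.1.1.2 (add ~b, a):
                    ○ open, literals {a=1, b=0, c=1, d=1, e=1}.
              branch 1.2.1.2 (add a):
                ~(b <-> a): β-rule — branch into b, ~a  //  ~b, a.
                  branch 1.2.1.2.1 (add b, ~a):
                    × closes — contains both a and ~a.
                  branch 1.2.1.2.2 (add ~b, a):
                    ○ open, literals {a=1, b=0, c=1, d=1}.
          branch 1.2.2 (add a):
            (~e -> a): β-rule — branch into ~~e  //  a.
              branch 1.2.2.1 (add ~~e):
                ~(b <-> a): β-rule — branch into b, ~a  //  ~b, a.
                  branch 1.2.2.1.1 (add b, ~a):
                    × closes — contains both a and ~a.
                  branch 1.2.2.1.2 (add ~b, a):
                    ○ open, literals {a=1, b=0, d=1, e=1}.
              branch 1.2.2.2 (add a):
                ~(b <-> a): β-rule — branch into b, ~a  //  ~b, a.
                  branch 1.2.2.2.1 (add b, ~a):
                    × closes — contains both a and ~a.
                  branch 1.2.2.2.2 (add ~b, a):
                    ○ open, literals {a=1, b=0, d=1}.
  branch 2 (add ((~b & ~a) -> d)):
    ~(((~e -> a) -> (b <-> a)) <-> d): β-rule — branch into ((~e -> a) -> (b <-> a)), ~d  //  ~((~e -> a) -> (b <-> a)), d.
      branch 2.1 (add ((~e -> a) -> (b <-> a)), ~d):
        ((~b & ~a) -> d): β-rule — branch into ~(~b & ~a)  //  d.
          branch 2.1.1 (add ~(~b & ~a)):
            ((~e -> a) -> (b <-> a)): β-rule — branch into ~(~e -> a)  //  (b <-> a).
              branch 2.1.1.1 (add ~(~e -> a)):
                ~(~e -> a): α-rule — add ~e, ~a.
                ~(~b & ~a): β-rule — branch into ~~b  //  ~~a.
                  branch 2.1.1.1.1 (add ~~b):
                    ○ open, literals {a=0, b=1, d=0, e=0}.
                  branch 2.1.1.1.2 (add ~~a):
                    × closes — contains both a and ~a.
              branch 2.1.1.2 (add (b <-> a)):
                ~(~b & ~a): β-rule — branch into ~~b  //  ~~a.
                  branch 2.1.1.2.1 (add ~~b):
                    (b <-> a): β-rule — branch into b, a  //  ~b, ~a.
                      branch 2.1.1.2.1.1 (add b, a):
                        ○ open, literals {a=1, b=1, d=0}.
                      branch 2.1.1.2.1.2 (add ~b, ~a):
                        × closes — contains both b and ~b.
                  branch 2.1.1.2.2 (add ~~a):
                    (b <-> a): β-rule — branch into b, a  //  ~b, ~a.
                      branch 2.1.1.2.2.1 (add b, a):
                        ○ open, literals {a=1, b=1, d=0}.
                      branch 2.1.1.2.2.2 (add ~b, ~a):
                        × closes — contains both a and ~a.
          branch 2.1.2 (add d):
            × closes — contains both d and ~d.
      branch 2.2 (add ~((~e -> a) -> (b <-> a)), d):
        ~((~e -> a) -> (b <-> a)): α-rule — add (~e -> a), ~(b <-> a).
        ((~b & ~a) -> d): β-rule — branch into ~(~b & ~a)  //  d.
          branch 2.2.1 (add ~(~b & ~a)):
            (~e -> a): β-rule — branch into ~~e  //  a.
              branch 2.2.1.1 (add ~~e):
                ~(b <-> a): β-rule — branch into b, ~a  //  ~b, a.
                  branch 2.2.1.1.1 (add b, ~a):
                    ~(~b & ~a): β-rule — branch into ~~b  //  ~~a.
                      branch 2.2.1.1.1.1 (add ~~b):
                        ○ open, literals {a=0, b=1, d=1, e=1}.
                      branch 2.2.1.1.1.2 (add ~~a):
                        × closes — contains both a and ~a.
                  branch 2.2.1.1.2 (add ~b, a):
                    ~(~b & ~a): β-rule — branch into ~~b  //  ~~a.
                      branch 2.2.1.1.2.1 (add ~~b):
                        × closes — contains both b and ~b.
                      branch 2.2.1.1.2.2 (add ~~a):
                        ○ open, literals {a=1, b=0, d=1, e=1}.
              branch 2.2.1.2 (add a):
                ~(b <-> a): β-rule — branch into b, ~a  //  ~b, a.
                  branch 2.2.1.2.1 (add b, ~a):
                    × closes — contains both a and ~a.
                  branch 2.2.1.2.2 (add ~b, a):
                    ~(~b & ~a): β-rule — branch into ~~b  //  ~~a.
                      branch 2.2.1.2.2.1 (add ~~b):
                        × closes — contains both b and ~b.
                      branch 2.2.1.2.2.2 (add ~~a):
                        ○ open, literals {a=1, b=0, d=1}.
          branch 2.2.2 (add d):
            (~e -> a): β-rule — branch into ~~e  //  a.
              branch 2.2.2.1 (add ~~e):
                ~(b <-> a): β-rule — branch into b, ~a  //  ~b, a.
                  branch 2.2.2.1.1 (add b, ~a):
                    ○ open, literals {a=0, b=1, d=1, e=1}.
                  branch 2.2.2.1.2 (add ~b, a):
                    ○ open, literals {a=1, b=0, d=1, e=1}.
              branch 2.2.2.2 (add a):
                ~(b <-> a): β-rule — branch into b, ~a  //  ~b, a.
                  branch 2.2.2.2.1 (add b, ~a):
                    × closes — contains both a and ~a.
                  branch 2.2.2.2.2 (add ~b, a):
                    ○ open, literals {a=1, b=0, d=1}.
14 branches closed, 18 open.
An open branch gives a countermodel: a=0, c=1, d=0, e=0 (unmentioned atoms arbitrary); the premises hold there but the conclusion fails.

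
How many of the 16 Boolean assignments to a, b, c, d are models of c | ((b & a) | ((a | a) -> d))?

Initial set: {(c | ((b & a) | ((a | a) -> d)))}.
(c | ((b & a) | ((a | a) -> d))): β-rule — branch into c  //  ((b & a) | ((a | a) -> d)).
  branch 1 (add c):
    ○ open, literals {c=true}.
  branch 2 (add ((b & a) | ((a | a) -> d))):
    ((b & a) | ((a | a) -> d)): β-rule — branch into (b & a)  //  ((a | a) -> d).
      branch 2.1 (add (b & a)):
        (b & a): α-rule — add b, a.
        ○ open, literals {a=true, b=true}.
      branch 2.2 (add ((a | a) -> d)):
        ((a | a) -> d): β-rule — branch into ~(a | a)  //  d.
          branch 2.2.1 (add ~(a | a)):
            ~(a | a): α-rule — add ~a, ~a.
            ○ open, literals {a=false}.
          branch 2.2.2 (add d):
            ○ open, literals {d=true}.
0 branches closed, 4 open.
Each open branch fixes some atoms; the unmentioned ones are free. Counting distinct full assignments: branch {c=true} (a, b, d) contributes 8 new; branch {a=true, b=true} (c, d) contributes 2 new; branch {a=false} (b, c, d) contributes 4 new; branch {d=true} (a, b, c) contributes 1 new. Total: 15.

15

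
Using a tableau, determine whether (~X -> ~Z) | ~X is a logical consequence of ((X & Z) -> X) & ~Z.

Yes

Initial set: {(((X & Z) -> X) & ~Z); ~((~X -> ~Z) | ~X)}.
(((X & Z) -> X) & ~Z): α-rule — add ((X & Z) -> X), ~Z.
~((~X -> ~Z) | ~X): α-rule — add ~(~X -> ~Z), ~~X.
~(~X -> ~Z): α-rule — add ~X, ~~Z.
× closes — contains both X and ~X.
All 1 branch closes.
Every branch closed, so the premises entail the conclusion.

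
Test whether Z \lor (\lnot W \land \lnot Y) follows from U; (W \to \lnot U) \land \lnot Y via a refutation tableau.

Yes

Initial set: {U; ((W \to \lnot U) \land \lnot Y); \lnot (Z \lor (\lnot W \land \lnot Y))}.
((W \to \lnot U) \land \lnot Y): α-rule — add (W \to \lnot U), \lnot Y.
\lnot (Z \lor (\lnot W \land \lnot Y)): α-rule — add \lnot Z, \lnot (\lnot W \land \lnot Y).
(W \to \lnot U): β-rule — branch into \lnot W  //  \lnot U.
  branch 1 (add \lnot W):
    \lnot (\lnot W \land \lnot Y): β-rule — branch into \lnot \lnot W  //  \lnot \lnot Y.
      branch 1.1 (add \lnot \lnot W):
        × closes — contains both W and \lnot W.
      branch 1.2 (add \lnot \lnot Y):
        × closes — contains both Y and \lnot Y.
  branch 2 (add \lnot U):
    × closes — contains both U and \lnot U.
All 3 branches close.
Every branch closed, so the premises entail the conclusion.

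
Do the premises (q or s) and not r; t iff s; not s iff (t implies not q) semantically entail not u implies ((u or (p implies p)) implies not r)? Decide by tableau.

Yes

Initial set: {((q or s) and not r); (t iff s); (not s iff (t implies not q)); not (not u implies ((u or (p implies p)) implies not r))}.
((q or s) and not r): α-rule — add (q or s), not r.
not (not u implies ((u or (p implies p)) implies not r)): α-rule — add not u, not ((u or (p implies p)) implies not r).
not ((u or (p implies p)) implies not r): α-rule — add (u or (p implies p)), not not r.
× closes — contains both r and not r.
All 1 branch closes.
Every branch closed, so the premises entail the conclusion.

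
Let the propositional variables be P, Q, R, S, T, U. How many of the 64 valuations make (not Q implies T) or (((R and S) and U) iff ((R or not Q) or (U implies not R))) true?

Initial set: {T ((not Q implies T) or (((R and S) and U) iff ((R or not Q) or (U implies not R))))}.
T ((not Q implies T) or (((R and S) and U) iff ((R or not Q) or (U implies not R)))): β-rule — branch into T (not Q implies T)  //  T (((R and S) and U) iff ((R or not Q) or (U implies not R))).
  branch 1 (add T (not Q implies T)):
    T (not Q implies T): β-rule — branch into F not Q  //  T T.
      branch 1.1 (add F not Q):
        ○ open, literals {Q=true}.
      branch 1.2 (add T T):
        ○ open, literals {T=true}.
  branch 2 (add T (((R and S) and U) iff ((R or not Q) or (U implies not R)))):
    T (((R and S) and U) iff ((R or not Q) or (U implies not R))): β-rule — branch into T ((R and S) and U), T ((R or not Q) or (U implies not R))  //  F ((R and S) and U), F ((R or not Q) or (U implies not R)).
      branch 2.1 (add T ((R and S) and U), T ((R or not Q) or (U implies not R))):
        T ((R and S) and U): α-rule — add T (R and S), T U.
        T (R and S): α-rule — add T R, T S.
        T ((R or not Q) or (U implies not R)): β-rule — branch into T (R or not Q)  //  T (U implies not R).
          branch 2.1.1 (add T (R or not Q)):
            T (R or not Q): β-rule — branch into T R  //  T not Q.
              branch 2.1.1.1 (add T R):
                ○ open, literals {R=true, S=true, U=true}.
              branch 2.1.1.2 (add T not Q):
                ○ open, literals {Q=false, R=true, S=true, U=true}.
          branch 2.1.2 (add T (U implies not R)):
            T (U implies not R): β-rule — branch into F U  //  T not R.
              branch 2.1.2.1 (add F U):
                × closes — contains both U and not U.
              branch 2.1.2.2 (add T not R):
                × closes — contains both R and not R.
      branch 2.2 (add F ((R and S) and U), F ((R or not Q) or (U implies not R))):
        F ((R or not Q) or (U implies not R)): α-rule — add F (R or not Q), F (U implies not R).
        F (R or not Q): α-rule — add F R, F not Q.
        F (U implies not R): α-rule — add T U, F not R.
        × closes — contains both R and not R.
3 branches closed, 4 open.
Each open branch fixes some atoms; the unmentioned ones are free. Counting distinct full assignments: branch {Q=true} (P, R, S, T, U) contributes 32 new; branch {T=true} (P, Q, R, S, U) contributes 16 new; branch {R=true, S=true, U=true} (P, Q, T) contributes 2 new; branch {Q=false, R=true, S=true, U=true} (P, T) contributes 0 new. Total: 50.

50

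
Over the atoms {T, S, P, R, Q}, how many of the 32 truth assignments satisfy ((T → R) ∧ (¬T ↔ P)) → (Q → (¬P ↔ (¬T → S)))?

30

Initial set: {(((T → R) ∧ (¬T ↔ P)) → (Q → (¬P ↔ (¬T → S))))}.
(((T → R) ∧ (¬T ↔ P)) → (Q → (¬P ↔ (¬T → S)))): β-rule — branch into ¬((T → R) ∧ (¬T ↔ P))  //  (Q → (¬P ↔ (¬T → S))).
  branch 1 (add ¬((T → R) ∧ (¬T ↔ P))):
    ¬((T → R) ∧ (¬T ↔ P)): β-rule — branch into ¬(T → R)  //  ¬(¬T ↔ P).
      branch 1.1 (add ¬(T → R)):
        ¬(T → R): α-rule — add T, ¬R.
        ○ open, literals {R=0, T=1}.
      branch 1.2 (add ¬(¬T ↔ P)):
        ¬(¬T ↔ P): β-rule — branch into ¬T, ¬P  //  ¬¬T, P.
          branch 1.2.1 (add ¬T, ¬P):
            ○ open, literals {P=0, T=0}.
          branch 1.2.2 (add ¬¬T, P):
            ○ open, literals {P=1, T=1}.
  branch 2 (add (Q → (¬P ↔ (¬T → S)))):
    (Q → (¬P ↔ (¬T → S))): β-rule — branch into ¬Q  //  (¬P ↔ (¬T → S)).
      branch 2.1 (add ¬Q):
        ○ open, literals {Q=0}.
      branch 2.2 (add (¬P ↔ (¬T → S))):
        (¬P ↔ (¬T → S)): β-rule — branch into ¬P, (¬T → S)  //  ¬¬P, ¬(¬T → S).
          branch 2.2.1 (add ¬P, (¬T → S)):
            (¬T → S): β-rule — branch into ¬¬T  //  S.
              branch 2.2.1.1 (add ¬¬T):
                ○ open, literals {P=0, T=1}.
              branch 2.2.1.2 (add S):
                ○ open, literals {P=0, S=1}.
          branch 2.2.2 (add ¬¬P, ¬(¬T → S)):
            ¬(¬T → S): α-rule — add ¬T, ¬S.
            ○ open, literals {P=1, S=0, T=0}.
0 branches closed, 7 open.
Each open branch fixes some atoms; the unmentioned ones are free. Counting distinct full assignments: branch {R=0, T=1} (S, P, Q) contributes 8 new; branch {P=0, T=0} (S, R, Q) contributes 8 new; branch {P=1, T=1} (S, R, Q) contributes 4 new; branch {Q=0} (T, S, P, R) contributes 6 new; branch {P=0, T=1} (S, R, Q) contributes 2 new; branch {P=0, S=1} (T, R, Q) contributes 0 new; branch {P=1, S=0, T=0} (R, Q) contributes 2 new. Total: 30.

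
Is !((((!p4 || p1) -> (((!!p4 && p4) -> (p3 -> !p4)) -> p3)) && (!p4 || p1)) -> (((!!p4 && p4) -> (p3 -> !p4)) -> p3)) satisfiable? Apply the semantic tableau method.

Unsatisfiable

Initial set: {!((((!p4 || p1) -> (((!!p4 && p4) -> (p3 -> !p4)) -> p3)) && (!p4 || p1)) -> (((!!p4 && p4) -> (p3 -> !p4)) -> p3))}.
!((((!p4 || p1) -> (((!!p4 && p4) -> (p3 -> !p4)) -> p3)) && (!p4 || p1)) -> (((!!p4 && p4) -> (p3 -> !p4)) -> p3)): α-rule — add (((!p4 || p1) -> (((!!p4 && p4) -> (p3 -> !p4)) -> p3)) && (!p4 || p1)), !(((!!p4 && p4) -> (p3 -> !p4)) -> p3).
(((!p4 || p1) -> (((!!p4 && p4) -> (p3 -> !p4)) -> p3)) && (!p4 || p1)): α-rule — add ((!p4 || p1) -> (((!!p4 && p4) -> (p3 -> !p4)) -> p3)), (!p4 || p1).
!(((!!p4 && p4) -> (p3 -> !p4)) -> p3): α-rule — add ((!!p4 && p4) -> (p3 -> !p4)), !p3.
((!p4 || p1) -> (((!!p4 && p4) -> (p3 -> !p4)) -> p3)): β-rule — branch into !(!p4 || p1)  //  (((!!p4 && p4) -> (p3 -> !p4)) -> p3).
  branch 1 (add !(!p4 || p1)):
    !(!p4 || p1): α-rule — add !!p4, !p1.
    (!p4 || p1): β-rule — branch into !p4  //  p1.
      branch 1.1 (add !p4):
        × closes — contains both p4 and !p4.
      branch 1.2 (add p1):
        × closes — contains both p1 and !p1.
  branch 2 (add (((!!p4 && p4) -> (p3 -> !p4)) -> p3)):
    (!p4 || p1): β-rule — branch into !p4  //  p1.
      branch 2.1 (add !p4):
        ((!!p4 && p4) -> (p3 -> !p4)): β-rule — branch into !(!!p4 && p4)  //  (p3 -> !p4).
          branch 2.1.1 (add !(!!p4 && p4)):
            (((!!p4 && p4) -> (p3 -> !p4)) -> p3): β-rule — branch into !((!!p4 && p4) -> (p3 -> !p4))  //  p3.
              branch 2.1.1.1 (add !((!!p4 && p4) -> (p3 -> !p4))):
                !((!!p4 && p4) -> (p3 -> !p4)): α-rule — add (!!p4 && p4), !(p3 -> !p4).
                (!!p4 && p4): α-rule — add !!p4, p4.
                × closes — contains both p4 and !p4.
              branch 2.1.1.2 (add p3):
                × closes — contains both p3 and !p3.
          branch 2.1.2 (add (p3 -> !p4)):
            (((!!p4 && p4) -> (p3 -> !p4)) -> p3): β-rule — branch into !((!!p4 && p4) -> (p3 -> !p4))  //  p3.
              branch 2.1.2.1 (add !((!!p4 && p4) -> (p3 -> !p4))):
                !((!!p4 && p4) -> (p3 -> !p4)): α-rule — add (!!p4 && p4), !(p3 -> !p4).
                (!!p4 && p4): α-rule — add !!p4, p4.
                × closes — contains both p4 and !p4.
              branch 2.1.2.2 (add p3):
                × closes — contains both p3 and !p3.
      branch 2.2 (add p1):
        ((!!p4 && p4) -> (p3 -> !p4)): β-rule — branch into !(!!p4 && p4)  //  (p3 -> !p4).
          branch 2.2.1 (add !(!!p4 && p4)):
            (((!!p4 && p4) -> (p3 -> !p4)) -> p3): β-rule — branch into !((!!p4 && p4) -> (p3 -> !p4))  //  p3.
              branch 2.2.1.1 (add !((!!p4 && p4) -> (p3 -> !p4))):
                !((!!p4 && p4) -> (p3 -> !p4)): α-rule — add (!!p4 && p4), !(p3 -> !p4).
                (!!p4 && p4): α-rule — add !!p4, p4.
                !(p3 -> !p4): α-rule — add p3, !!p4.
                × closes — contains both p3 and !p3.
              branch 2.2.1.2 (add p3):
                × closes — contains both p3 and !p3.
          branch 2.2.2 (add (p3 -> !p4)):
            (((!!p4 && p4) -> (p3 -> !p4)) -> p3): β-rule — branch into !((!!p4 && p4) -> (p3 -> !p4))  //  p3.
              branch 2.2.2.1 (add !((!!p4 && p4) -> (p3 -> !p4))):
                !((!!p4 && p4) -> (p3 -> !p4)): α-rule — add (!!p4 && p4), !(p3 -> !p4).
                (!!p4 && p4): α-rule — add !!p4, p4.
                !(p3 -> !p4): α-rule — add p3, !!p4.
                × closes — contains both p3 and !p3.
              branch 2.2.2.2 (add p3):
                × closes — contains both p3 and !p3.
All 10 branches close.
Every branch closed; the formula is unsatisfiable.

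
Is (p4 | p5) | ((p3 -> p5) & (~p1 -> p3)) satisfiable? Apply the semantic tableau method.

Initial set: {((p4 | p5) | ((p3 -> p5) & (~p1 -> p3)))}.
((p4 | p5) | ((p3 -> p5) & (~p1 -> p3))): β-rule — branch into (p4 | p5)  //  ((p3 -> p5) & (~p1 -> p3)).
  branch 1 (add (p4 | p5)):
    (p4 | p5): β-rule — branch into p4  //  p5.
      branch 1.1 (add p4):
        ○ open, literals {p4=T}.
      branch 1.2 (add p5):
        ○ open, literals {p5=T}.
  branch 2 (add ((p3 -> p5) & (~p1 -> p3))):
    ((p3 -> p5) & (~p1 -> p3)): α-rule — add (p3 -> p5), (~p1 -> p3).
    (p3 -> p5): β-rule — branch into ~p3  //  p5.
      branch 2.1 (add ~p3):
        (~p1 -> p3): β-rule — branch into ~~p1  //  p3.
          branch 2.1.1 (add ~~p1):
            ○ open, literals {p1=T, p3=F}.
          branch 2.1.2 (add p3):
            × closes — contains both p3 and ~p3.
      branch 2.2 (add p5):
        (~p1 -> p3): β-rule — branch into ~~p1  //  p3.
          branch 2.2.1 (add ~~p1):
            ○ open, literals {p1=T, p5=T}.
          branch 2.2.2 (add p3):
            ○ open, literals {p3=T, p5=T}.
1 branch closed, 5 open.
An open branch gives a satisfying assignment: p4=T.

Satisfiable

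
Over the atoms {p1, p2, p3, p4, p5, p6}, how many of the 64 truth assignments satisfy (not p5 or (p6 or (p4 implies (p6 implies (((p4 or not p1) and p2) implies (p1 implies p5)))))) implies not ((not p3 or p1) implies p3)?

Initial set: {((not p5 or (p6 or (p4 implies (p6 implies (((p4 or not p1) and p2) implies (p1 implies p5)))))) implies not ((not p3 or p1) implies p3))}.
((not p5 or (p6 or (p4 implies (p6 implies (((p4 or not p1) and p2) implies (p1 implies p5)))))) implies not ((not p3 or p1) implies p3)): β-rule — branch into not (not p5 or (p6 or (p4 implies (p6 implies (((p4 or not p1) and p2) implies (p1 implies p5))))))  //  not ((not p3 or p1) implies p3).
  branch 1 (add not (not p5 or (p6 or (p4 implies (p6 implies (((p4 or not p1) and p2) implies (p1 implies p5))))))):
    not (not p5 or (p6 or (p4 implies (p6 implies (((p4 or not p1) and p2) implies (p1 implies p5)))))): α-rule — add not not p5, not (p6 or (p4 implies (p6 implies (((p4 or not p1) and p2) implies (p1 implies p5))))).
    not (p6 or (p4 implies (p6 implies (((p4 or not p1) and p2) implies (p1 implies p5))))): α-rule — add not p6, not (p4 implies (p6 implies (((p4 or not p1) and p2) implies (p1 implies p5)))).
    not (p4 implies (p6 implies (((p4 or not p1) and p2) implies (p1 implies p5)))): α-rule — add p4, not (p6 implies (((p4 or not p1) and p2) implies (p1 implies p5))).
    not (p6 implies (((p4 or not p1) and p2) implies (p1 implies p5))): α-rule — add p6, not (((p4 or not p1) and p2) implies (p1 implies p5)).
    × closes — contains both p6 and not p6.
  branch 2 (add not ((not p3 or p1) implies p3)):
    not ((not p3 or p1) implies p3): α-rule — add (not p3 or p1), not p3.
    (not p3 or p1): β-rule — branch into not p3  //  p1.
      branch 2.1 (add not p3):
        ○ open, literals {p3=F}.
      branch 2.2 (add p1):
        ○ open, literals {p1=T, p3=F}.
1 branch closed, 2 open.
Each open branch fixes some atoms; the unmentioned ones are free. Counting distinct full assignments: branch {p3=F} (p1, p2, p4, p5, p6) contributes 32 new; branch {p1=T, p3=F} (p2, p4, p5, p6) contributes 0 new. Total: 32.

32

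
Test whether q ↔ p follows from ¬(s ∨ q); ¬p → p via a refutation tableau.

No

Initial set: {T ¬(s ∨ q); T (¬p → p); F (q ↔ p)}.
T ¬(s ∨ q): α-rule — add F s, F q.
T (¬p → p): β-rule — branch into F ¬p  //  T p.
  branch 1 (add F ¬p):
    F (q ↔ p): β-rule — branch into T q, F p  //  F q, T p.
      branch 1.1 (add T q, F p):
        × closes — contains both q and ¬q.
      branch 1.2 (add F q, T p):
        ○ open, literals {p=1, q=0, s=0}.
  branch 2 (add T p):
    F (q ↔ p): β-rule — branch into T q, F p  //  F q, T p.
      branch 2.1 (add T q, F p):
        × closes — contains both q and ¬q.
      branch 2.2 (add F q, T p):
        ○ open, literals {p=1, q=0, s=0}.
2 branches closed, 2 open.
An open branch gives a countermodel: p=1, q=0, s=0 (unmentioned atoms arbitrary); the premises hold there but the conclusion fails.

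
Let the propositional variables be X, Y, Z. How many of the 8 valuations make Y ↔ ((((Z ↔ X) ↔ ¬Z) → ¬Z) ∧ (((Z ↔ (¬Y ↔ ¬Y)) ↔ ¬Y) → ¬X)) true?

Initial set: {(Y ↔ ((((Z ↔ X) ↔ ¬Z) → ¬Z) ∧ (((Z ↔ (¬Y ↔ ¬Y)) ↔ ¬Y) → ¬X)))}.
(Y ↔ ((((Z ↔ X) ↔ ¬Z) → ¬Z) ∧ (((Z ↔ (¬Y ↔ ¬Y)) ↔ ¬Y) → ¬X))): β-rule — branch into Y, ((((Z ↔ X) ↔ ¬Z) → ¬Z) ∧ (((Z ↔ (¬Y ↔ ¬Y)) ↔ ¬Y) → ¬X))  //  ¬Y, ¬((((Z ↔ X) ↔ ¬Z) → ¬Z) ∧ (((Z ↔ (¬Y ↔ ¬Y)) ↔ ¬Y) → ¬X)).
  branch 1 (add Y, ((((Z ↔ X) ↔ ¬Z) → ¬Z) ∧ (((Z ↔ (¬Y ↔ ¬Y)) ↔ ¬Y) → ¬X))):
    ((((Z ↔ X) ↔ ¬Z) → ¬Z) ∧ (((Z ↔ (¬Y ↔ ¬Y)) ↔ ¬Y) → ¬X)): α-rule — add (((Z ↔ X) ↔ ¬Z) → ¬Z), (((Z ↔ (¬Y ↔ ¬Y)) ↔ ¬Y) → ¬X).
    (((Z ↔ X) ↔ ¬Z) → ¬Z): β-rule — branch into ¬((Z ↔ X) ↔ ¬Z)  //  ¬Z.
      branch 1.1 (add ¬((Z ↔ X) ↔ ¬Z)):
        (((Z ↔ (¬Y ↔ ¬Y)) ↔ ¬Y) → ¬X): β-rule — branch into ¬((Z ↔ (¬Y ↔ ¬Y)) ↔ ¬Y)  //  ¬X.
          branch 1.1.1 (add ¬((Z ↔ (¬Y ↔ ¬Y)) ↔ ¬Y)):
            ¬((Z ↔ X) ↔ ¬Z): β-rule — branch into (Z ↔ X), ¬¬Z  //  ¬(Z ↔ X), ¬Z.
              branch 1.1.1.1 (add (Z ↔ X), ¬¬Z):
                ¬((Z ↔ (¬Y ↔ ¬Y)) ↔ ¬Y): β-rule — branch into (Z ↔ (¬Y ↔ ¬Y)), ¬¬Y  //  ¬(Z ↔ (¬Y ↔ ¬Y)), ¬Y.
                  branch 1.1.1.1.1 (add (Z ↔ (¬Y ↔ ¬Y)), ¬¬Y):
                    (Z ↔ X): β-rule — branch into Z, X  //  ¬Z, ¬X.
                      branch 1.1.1.1.1.1 (add Z, X):
                        (Z ↔ (¬Y ↔ ¬Y)): β-rule — branch into Z, (¬Y ↔ ¬Y)  //  ¬Z, ¬(¬Y ↔ ¬Y).
                          branch 1.1.1.1.1.1.1 (add Z, (¬Y ↔ ¬Y)):
                            (¬Y ↔ ¬Y): β-rule — branch into ¬Y, ¬Y  //  ¬¬Y, ¬¬Y.
                              branch 1.1.1.1.1.1.1.1 (add ¬Y, ¬Y):
                                × closes — contains both Y and ¬Y.
                              branch 1.1.1.1.1.1.1.2 (add ¬¬Y, ¬¬Y):
                                ○ open, literals {X=T, Y=T, Z=T}.
                          branch 1.1.1.1.1.1.2 (add ¬Z, ¬(¬Y ↔ ¬Y)):
                            × closes — contains both Z and ¬Z.
                      branch 1.1.1.1.1.2 (add ¬Z, ¬X):
                        × closes — contains both Z and ¬Z.
                  branch 1.1.1.1.2 (add ¬(Z ↔ (¬Y ↔ ¬Y)), ¬Y):
                    × closes — contains both Y and ¬Y.
              branch 1.1.1.2 (add ¬(Z ↔ X), ¬Z):
                ¬((Z ↔ (¬Y ↔ ¬Y)) ↔ ¬Y): β-rule — branch into (Z ↔ (¬Y ↔ ¬Y)), ¬¬Y  //  ¬(Z ↔ (¬Y ↔ ¬Y)), ¬Y.
                  branch 1.1.1.2.1 (add (Z ↔ (¬Y ↔ ¬Y)), ¬¬Y):
                    ¬(Z ↔ X): β-rule — branch into Z, ¬X  //  ¬Z, X.
                      branch 1.1.1.2.1.1 (add Z, ¬X):
                        × closes — contains both Z and ¬Z.
                      branch 1.1.1.2.1.2 (add ¬Z, X):
                        (Z ↔ (¬Y ↔ ¬Y)): β-rule — branch into Z, (¬Y ↔ ¬Y)  //  ¬Z, ¬(¬Y ↔ ¬Y).
                          branch 1.1.1.2.1.2.1 (add Z, (¬Y ↔ ¬Y)):
                            × closes — contains both Z and ¬Z.
                          branch 1.1.1.2.1.2.2 (add ¬Z, ¬(¬Y ↔ ¬Y)):
                            ¬(¬Y ↔ ¬Y): β-rule — branch into ¬Y, ¬¬Y  //  ¬¬Y, ¬Y.
                              branch 1.1.1.2.1.2.2.1 (add ¬Y, ¬¬Y):
                                × closes — contains both Y and ¬Y.
                              branch 1.1.1.2.1.2.2.2 (add ¬¬Y, ¬Y):
                                × closes — contains both Y and ¬Y.
                  branch 1.1.1.2.2 (add ¬(Z ↔ (¬Y ↔ ¬Y)), ¬Y):
                    × closes — contains both Y and ¬Y.
          branch 1.1.2 (add ¬X):
            ¬((Z ↔ X) ↔ ¬Z): β-rule — branch into (Z ↔ X), ¬¬Z  //  ¬(Z ↔ X), ¬Z.
              branch 1.1.2.1 (add (Z ↔ X), ¬¬Z):
                (Z ↔ X): β-rule — branch into Z, X  //  ¬Z, ¬X.
                  branch 1.1.2.1.1 (add Z, X):
                    × closes — contains both X and ¬X.
                  branch 1.1.2.1.2 (add ¬Z, ¬X):
                    × closes — contains both Z and ¬Z.
              branch 1.1.2.2 (add ¬(Z ↔ X), ¬Z):
                ¬(Z ↔ X): β-rule — branch into Z, ¬X  //  ¬Z, X.
                  branch 1.1.2.2.1 (add Z, ¬X):
                    × closes — contains both Z and ¬Z.
                  branch 1.1.2.2.2 (add ¬Z, X):
                    × closes — contains both X and ¬X.
      branch 1.2 (add ¬Z):
        (((Z ↔ (¬Y ↔ ¬Y)) ↔ ¬Y) → ¬X): β-rule — branch into ¬((Z ↔ (¬Y ↔ ¬Y)) ↔ ¬Y)  //  ¬X.
          branch 1.2.1 (add ¬((Z ↔ (¬Y ↔ ¬Y)) ↔ ¬Y)):
            ¬((Z ↔ (¬Y ↔ ¬Y)) ↔ ¬Y): β-rule — branch into (Z ↔ (¬Y ↔ ¬Y)), ¬¬Y  //  ¬(Z ↔ (¬Y ↔ ¬Y)), ¬Y.
              branch 1.2.1.1 (add (Z ↔ (¬Y ↔ ¬Y)), ¬¬Y):
                (Z ↔ (¬Y ↔ ¬Y)): β-rule — branch into Z, (¬Y ↔ ¬Y)  //  ¬Z, ¬(¬Y ↔ ¬Y).
                  branch 1.2.1.1.1 (add Z, (¬Y ↔ ¬Y)):
                    × closes — contains both Z and ¬Z.
                  branch 1.2.1.1.2 (add ¬Z, ¬(¬Y ↔ ¬Y)):
                    ¬(¬Y ↔ ¬Y): β-rule — branch into ¬Y, ¬¬Y  //  ¬¬Y, ¬Y.
                      branch 1.2.1.1.2.1 (add ¬Y, ¬¬Y):
                        × closes — contains both Y and ¬Y.
                      branch 1.2.1.1.2.2 (add ¬¬Y, ¬Y):
                        × closes — contains both Y and ¬Y.
              branch 1.2.1.2 (add ¬(Z ↔ (¬Y ↔ ¬Y)), ¬Y):
                × closes — contains both Y and ¬Y.
          branch 1.2.2 (add ¬X):
            ○ open, literals {X=F, Y=T, Z=F}.
  branch 2 (add ¬Y, ¬((((Z ↔ X) ↔ ¬Z) → ¬Z) ∧ (((Z ↔ (¬Y ↔ ¬Y)) ↔ ¬Y) → ¬X))):
    ¬((((Z ↔ X) ↔ ¬Z) → ¬Z) ∧ (((Z ↔ (¬Y ↔ ¬Y)) ↔ ¬Y) → ¬X)): β-rule — branch into ¬(((Z ↔ X) ↔ ¬Z) → ¬Z)  //  ¬(((Z ↔ (¬Y ↔ ¬Y)) ↔ ¬Y) → ¬X).
      branch 2.1 (add ¬(((Z ↔ X) ↔ ¬Z) → ¬Z)):
        ¬(((Z ↔ X) ↔ ¬Z) → ¬Z): α-rule — add ((Z ↔ X) ↔ ¬Z), ¬¬Z.
        ((Z ↔ X) ↔ ¬Z): β-rule — branch into (Z ↔ X), ¬Z  //  ¬(Z ↔ X), ¬¬Z.
          branch 2.1.1 (add (Z ↔ X), ¬Z):
            × closes — contains both Z and ¬Z.
          branch 2.1.2 (add ¬(Z ↔ X), ¬¬Z):
            ¬(Z ↔ X): β-rule — branch into Z, ¬X  //  ¬Z, X.
              branch 2.1.2.1 (add Z, ¬X):
                ○ open, literals {X=F, Y=F, Z=T}.
              branch 2.1.2.2 (add ¬Z, X):
                × closes — contains both Z and ¬Z.
      branch 2.2 (add ¬(((Z ↔ (¬Y ↔ ¬Y)) ↔ ¬Y) → ¬X)):
        ¬(((Z ↔ (¬Y ↔ ¬Y)) ↔ ¬Y) → ¬X): α-rule — add ((Z ↔ (¬Y ↔ ¬Y)) ↔ ¬Y), ¬¬X.
        ((Z ↔ (¬Y ↔ ¬Y)) ↔ ¬Y): β-rule — branch into (Z ↔ (¬Y ↔ ¬Y)), ¬Y  //  ¬(Z ↔ (¬Y ↔ ¬Y)), ¬¬Y.
          branch 2.2.1 (add (Z ↔ (¬Y ↔ ¬Y)), ¬Y):
            (Z ↔ (¬Y ↔ ¬Y)): β-rule — branch into Z, (¬Y ↔ ¬Y)  //  ¬Z, ¬(¬Y ↔ ¬Y).
              branch 2.2.1.1 (add Z, (¬Y ↔ ¬Y)):
                (¬Y ↔ ¬Y): β-rule — branch into ¬Y, ¬Y  //  ¬¬Y, ¬¬Y.
                  branch 2.2.1.1.1 (add ¬Y, ¬Y):
                    ○ open, literals {X=T, Y=F, Z=T}.
                  branch 2.2.1.1.2 (add ¬¬Y, ¬¬Y):
                    × closes — contains both Y and ¬Y.
              branch 2.2.1.2 (add ¬Z, ¬(¬Y ↔ ¬Y)):
                ¬(¬Y ↔ ¬Y): β-rule — branch into ¬Y, ¬¬Y  //  ¬¬Y, ¬Y.
                  branch 2.2.1.2.1 (add ¬Y, ¬¬Y):
                    × closes — contains both Y and ¬Y.
                  branch 2.2.1.2.2 (add ¬¬Y, ¬Y):
                    × closes — contains both Y and ¬Y.
          branch 2.2.2 (add ¬(Z ↔ (¬Y ↔ ¬Y)), ¬¬Y):
            × closes — contains both Y and ¬Y.
23 branches closed, 4 open.
Each open branch fixes some atoms; the unmentioned ones are free. Counting distinct full assignments: branch {X=T, Y=T, Z=T} (none free) contributes 1 new; branch {X=F, Y=T, Z=F} (none free) contributes 1 new; branch {X=F, Y=F, Z=T} (none free) contributes 1 new; branch {X=T, Y=F, Z=T} (none free) contributes 1 new. Total: 4.

4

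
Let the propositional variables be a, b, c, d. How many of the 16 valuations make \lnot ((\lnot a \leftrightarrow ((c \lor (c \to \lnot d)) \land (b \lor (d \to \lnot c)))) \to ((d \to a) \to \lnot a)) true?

1

Initial set: {\lnot ((\lnot a \leftrightarrow ((c \lor (c \to \lnot d)) \land (b \lor (d \to \lnot c)))) \to ((d \to a) \to \lnot a))}.
\lnot ((\lnot a \leftrightarrow ((c \lor (c \to \lnot d)) \land (b \lor (d \to \lnot c)))) \to ((d \to a) \to \lnot a)): α-rule — add (\lnot a \leftrightarrow ((c \lor (c \to \lnot d)) \land (b \lor (d \to \lnot c)))), \lnot ((d \to a) \to \lnot a).
\lnot ((d \to a) \to \lnot a): α-rule — add (d \to a), \lnot \lnot a.
(\lnot a \leftrightarrow ((c \lor (c \to \lnot d)) \land (b \lor (d \to \lnot c)))): β-rule — branch into \lnot a, ((c \lor (c \to \lnot d)) \land (b \lor (d \to \lnot c)))  //  \lnot \lnot a, \lnot ((c \lor (c \to \lnot d)) \land (b \lor (d \to \lnot c))).
  branch 1 (add \lnot a, ((c \lor (c \to \lnot d)) \land (b \lor (d \to \lnot c)))):
    × closes — contains both a and \lnot a.
  branch 2 (add \lnot \lnot a, \lnot ((c \lor (c \to \lnot d)) \land (b \lor (d \to \lnot c)))):
    (d \to a): β-rule — branch into \lnot d  //  a.
      branch 2.1 (add \lnot d):
        \lnot ((c \lor (c \to \lnot d)) \land (b \lor (d \to \lnot c))): β-rule — branch into \lnot (c \lor (c \to \lnot d))  //  \lnot (b \lor (d \to \lnot c)).
          branch 2.1.1 (add \lnot (c \lor (c \to \lnot d))):
            \lnot (c \lor (c \to \lnot d)): α-rule — add \lnot c, \lnot (c \to \lnot d).
            \lnot (c \to \lnot d): α-rule — add c, \lnot \lnot d.
            × closes — contains both c and \lnot c.
          branch 2.1.2 (add \lnot (b \lor (d \to \lnot c))):
            \lnot (b \lor (d \to \lnot c)): α-rule — add \lnot b, \lnot (d \to \lnot c).
            \lnot (d \to \lnot c): α-rule — add d, \lnot \lnot c.
            × closes — contains both d and \lnot d.
      branch 2.2 (add a):
        \lnot ((c \lor (c \to \lnot d)) \land (b \lor (d \to \lnot c))): β-rule — branch into \lnot (c \lor (c \to \lnot d))  //  \lnot (b \lor (d \to \lnot c)).
          branch 2.2.1 (add \lnot (c \lor (c \to \lnot d))):
            \lnot (c \lor (c \to \lnot d)): α-rule — add \lnot c, \lnot (c \to \lnot d).
            \lnot (c \to \lnot d): α-rule — add c, \lnot \lnot d.
            × closes — contains both c and \lnot c.
          branch 2.2.2 (add \lnot (b \lor (d \to \lnot c))):
            \lnot (b \lor (d \to \lnot c)): α-rule — add \lnot b, \lnot (d \to \lnot c).
            \lnot (d \to \lnot c): α-rule — add d, \lnot \lnot c.
            ○ open, literals {a=1, b=0, c=1, d=1}.
4 branches closed, 1 open.
Each open branch fixes some atoms; the unmentioned ones are free. Counting distinct full assignments: branch {a=1, b=0, c=1, d=1} (none free) contributes 1 new. Total: 1.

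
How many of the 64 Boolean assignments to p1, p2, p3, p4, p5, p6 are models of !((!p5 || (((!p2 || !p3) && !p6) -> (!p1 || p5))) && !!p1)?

Initial set: {!((!p5 || (((!p2 || !p3) && !p6) -> (!p1 || p5))) && !!p1)}.
!((!p5 || (((!p2 || !p3) && !p6) -> (!p1 || p5))) && !!p1): β-rule — branch into !(!p5 || (((!p2 || !p3) && !p6) -> (!p1 || p5)))  //  !!!p1.
  branch 1 (add !(!p5 || (((!p2 || !p3) && !p6) -> (!p1 || p5)))):
    !(!p5 || (((!p2 || !p3) && !p6) -> (!p1 || p5))): α-rule — add !!p5, !(((!p2 || !p3) && !p6) -> (!p1 || p5)).
    !(((!p2 || !p3) && !p6) -> (!p1 || p5)): α-rule — add ((!p2 || !p3) && !p6), !(!p1 || p5).
    ((!p2 || !p3) && !p6): α-rule — add (!p2 || !p3), !p6.
    !(!p1 || p5): α-rule — add !!p1, !p5.
    × closes — contains both p5 and !p5.
  branch 2 (add !!!p1):
    !!!p1: drop double negation, giving !p1.
    ○ open, literals {p1=false}.
1 branch closed, 1 open.
Each open branch fixes some atoms; the unmentioned ones are free. Counting distinct full assignments: branch {p1=false} (p2, p3, p4, p5, p6) contributes 32 new. Total: 32.

32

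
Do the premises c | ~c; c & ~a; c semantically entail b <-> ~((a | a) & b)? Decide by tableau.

Initial set: {(c | ~c); (c & ~a); c; ~(b <-> ~((a | a) & b))}.
(c & ~a): α-rule — add c, ~a.
(c | ~c): β-rule — branch into c  //  ~c.
  branch 1 (add c):
    ~(b <-> ~((a | a) & b)): β-rule — branch into b, ~~((a | a) & b)  //  ~b, ~((a | a) & b).
      branch 1.1 (add b, ~~((a | a) & b)):
        ~~((a | a) & b): α-rule — add (a | a), b.
        (a | a): β-rule — branch into a  //  a.
          branch 1.1.1 (add a):
            × closes — contains both a and ~a.
          branch 1.1.2 (add a):
            × closes — contains both a and ~a.
      branch 1.2 (add ~b, ~((a | a) & b)):
        ~((a | a) & b): β-rule — branch into ~(a | a)  //  ~b.
          branch 1.2.1 (add ~(a | a)):
            ~(a | a): α-rule — add ~a, ~a.
            ○ open, literals {a=0, b=0, c=1}.
          branch 1.2.2 (add ~b):
            ○ open, literals {a=0, b=0, c=1}.
  branch 2 (add ~c):
    × closes — contains both c and ~c.
3 branches closed, 2 open.
An open branch gives a countermodel: a=0, b=0, c=1 (unmentioned atoms arbitrary); the premises hold there but the conclusion fails.

No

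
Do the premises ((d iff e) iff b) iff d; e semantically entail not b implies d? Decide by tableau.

Initial set: {(((d iff e) iff b) iff d); e; not (not b implies d)}.
not (not b implies d): α-rule — add not b, not d.
(((d iff e) iff b) iff d): β-rule — branch into ((d iff e) iff b), d  //  not ((d iff e) iff b), not d.
  branch 1 (add ((d iff e) iff b), d):
    × closes — contains both d and not d.
  branch 2 (add not ((d iff e) iff b), not d):
    not ((d iff e) iff b): β-rule — branch into (d iff e), not b  //  not (d iff e), b.
      branch 2.1 (add (d iff e), not b):
        (d iff e): β-rule — branch into d, e  //  not d, not e.
          branch 2.1.1 (add d, e):
            × closes — contains both d and not d.
          branch 2.1.2 (add not d, not e):
            × closes — contains both e and not e.
      branch 2.2 (add not (d iff e), b):
        × closes — contains both b and not b.
All 4 branches close.
Every branch closed, so the premises entail the conclusion.

Yes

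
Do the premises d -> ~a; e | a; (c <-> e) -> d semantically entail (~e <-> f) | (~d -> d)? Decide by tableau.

Initial set: {T (d -> ~a); T (e | a); T ((c <-> e) -> d); F ((~e <-> f) | (~d -> d))}.
F ((~e <-> f) | (~d -> d)): α-rule — add F (~e <-> f), F (~d -> d).
F (~d -> d): α-rule — add T ~d, F d.
T (d -> ~a): β-rule — branch into F d  //  T ~a.
  branch 1 (add F d):
    T (e | a): β-rule — branch into T e  //  T a.
      branch 1.1 (add T e):
        T ((c <-> e) -> d): β-rule — branch into F (c <-> e)  //  T d.
          branch 1.1.1 (add F (c <-> e)):
            F (~e <-> f): β-rule — branch into T ~e, F f  //  F ~e, T f.
              branch 1.1.1.1 (add T ~e, F f):
                × closes — contains both e and ~e.
              branch 1.1.1.2 (add F ~e, T f):
                F (c <-> e): β-rule — branch into T c, F e  //  F c, T e.
                  branch 1.1.1.2.1 (add T c, F e):
                    × closes — contains both e and ~e.
                  branch 1.1.1.2.2 (add F c, T e):
                    ○ open, literals {c=false, d=false, e=true, f=true}.
          branch 1.1.2 (add T d):
            × closes — contains both d and ~d.
      branch 1.2 (add T a):
        T ((c <-> e) -> d): β-rule — branch into F (c <-> e)  //  T d.
          branch 1.2.1 (add F (c <-> e)):
            F (~e <-> f): β-rule — branch into T ~e, F f  //  F ~e, T f.
              branch 1.2.1.1 (add T ~e, F f):
                F (c <-> e): β-rule — branch into T c, F e  //  F c, T e.
                  branch 1.2.1.1.1 (add T c, F e):
                    ○ open, literals {a=true, c=true, d=false, e=false, f=false}.
                  branch 1.2.1.1.2 (add F c, T e):
                    × closes — contains both e and ~e.
              branch 1.2.1.2 (add F ~e, T f):
                F (c <-> e): β-rule — branch into T c, F e  //  F c, T e.
                  branch 1.2.1.2.1 (add T c, F e):
                    × closes — contains both e and ~e.
                  branch 1.2.1.2.2 (add F c, T e):
                    ○ open, literals {a=true, c=false, d=false, e=true, f=true}.
          branch 1.2.2 (add T d):
            × closes — contains both d and ~d.
  branch 2 (add T ~a):
    T (e | a): β-rule — branch into T e  //  T a.
      branch 2.1 (add T e):
        T ((c <-> e) -> d): β-rule — branch into F (c <-> e)  //  T d.
          branch 2.1.1 (add F (c <-> e)):
            F (~e <-> f): β-rule — branch into T ~e, F f  //  F ~e, T f.
              branch 2.1.1.1 (add T ~e, F f):
                × closes — contains both e and ~e.
              branch 2.1.1.2 (add F ~e, T f):
                F (c <-> e): β-rule — branch into T c, F e  //  F c, T e.
                  branch 2.1.1.2.1 (add T c, F e):
                    × closes — contains both e and ~e.
                  branch 2.1.1.2.2 (add F c, T e):
                    ○ open, literals {a=false, c=false, d=false, e=true, f=true}.
          branch 2.1.2 (add T d):
            × closes — contains both d and ~d.
      branch 2.2 (add T a):
        × closes — contains both a and ~a.
10 branches closed, 4 open.
An open branch gives a countermodel: c=false, d=false, e=true, f=true (unmentioned atoms arbitrary); the premises hold there but the conclusion fails.

No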